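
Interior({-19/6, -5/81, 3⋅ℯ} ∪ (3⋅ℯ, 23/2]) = (3⋅ℯ, 23/2)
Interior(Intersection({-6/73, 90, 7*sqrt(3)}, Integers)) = EmptySet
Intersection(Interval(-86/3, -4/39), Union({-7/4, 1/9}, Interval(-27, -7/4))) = Interval(-27, -7/4)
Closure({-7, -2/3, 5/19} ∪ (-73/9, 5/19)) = [-73/9, 5/19]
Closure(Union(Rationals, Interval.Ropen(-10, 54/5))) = Union(Interval(-oo, oo), Rationals)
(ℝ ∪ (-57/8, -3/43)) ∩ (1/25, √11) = (1/25, √11)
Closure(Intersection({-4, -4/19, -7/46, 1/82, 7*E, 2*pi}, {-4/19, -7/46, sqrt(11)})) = {-4/19, -7/46}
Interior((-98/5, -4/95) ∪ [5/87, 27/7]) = (-98/5, -4/95) ∪ (5/87, 27/7)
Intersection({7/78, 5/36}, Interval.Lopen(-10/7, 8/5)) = {7/78, 5/36}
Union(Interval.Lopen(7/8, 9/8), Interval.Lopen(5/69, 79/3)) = Interval.Lopen(5/69, 79/3)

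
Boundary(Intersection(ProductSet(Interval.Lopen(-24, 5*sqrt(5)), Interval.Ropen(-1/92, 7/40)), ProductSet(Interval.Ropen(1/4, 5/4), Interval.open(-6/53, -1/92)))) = EmptySet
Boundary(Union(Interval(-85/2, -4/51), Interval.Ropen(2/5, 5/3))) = {-85/2, -4/51, 2/5, 5/3}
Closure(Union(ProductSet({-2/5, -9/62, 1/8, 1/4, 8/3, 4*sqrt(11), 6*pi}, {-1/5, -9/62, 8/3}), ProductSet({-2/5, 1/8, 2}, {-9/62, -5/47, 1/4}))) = Union(ProductSet({-2/5, 1/8, 2}, {-9/62, -5/47, 1/4}), ProductSet({-2/5, -9/62, 1/8, 1/4, 8/3, 4*sqrt(11), 6*pi}, {-1/5, -9/62, 8/3}))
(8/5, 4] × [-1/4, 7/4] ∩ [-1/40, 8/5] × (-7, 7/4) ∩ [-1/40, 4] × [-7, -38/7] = ∅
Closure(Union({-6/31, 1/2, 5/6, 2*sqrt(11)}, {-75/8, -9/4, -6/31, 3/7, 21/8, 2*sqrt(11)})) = {-75/8, -9/4, -6/31, 3/7, 1/2, 5/6, 21/8, 2*sqrt(11)}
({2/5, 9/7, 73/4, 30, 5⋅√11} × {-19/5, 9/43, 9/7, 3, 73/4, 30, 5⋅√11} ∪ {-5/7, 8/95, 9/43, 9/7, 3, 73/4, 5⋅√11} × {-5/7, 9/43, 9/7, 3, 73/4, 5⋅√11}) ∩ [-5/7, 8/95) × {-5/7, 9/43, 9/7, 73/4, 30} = {-5/7} × {-5/7, 9/43, 9/7, 73/4}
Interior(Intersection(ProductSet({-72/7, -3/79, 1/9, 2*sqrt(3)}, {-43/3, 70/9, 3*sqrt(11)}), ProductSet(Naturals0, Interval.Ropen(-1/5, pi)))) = EmptySet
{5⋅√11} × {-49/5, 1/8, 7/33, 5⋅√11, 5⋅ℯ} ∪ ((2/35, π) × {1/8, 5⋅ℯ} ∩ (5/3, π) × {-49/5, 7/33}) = {5⋅√11} × {-49/5, 1/8, 7/33, 5⋅√11, 5⋅ℯ}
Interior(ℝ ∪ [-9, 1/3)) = (-∞, ∞)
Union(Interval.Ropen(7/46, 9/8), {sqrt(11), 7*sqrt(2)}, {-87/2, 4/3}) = Union({-87/2, 4/3, sqrt(11), 7*sqrt(2)}, Interval.Ropen(7/46, 9/8))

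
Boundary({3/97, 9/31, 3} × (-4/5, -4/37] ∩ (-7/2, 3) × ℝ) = {3/97, 9/31} × [-4/5, -4/37]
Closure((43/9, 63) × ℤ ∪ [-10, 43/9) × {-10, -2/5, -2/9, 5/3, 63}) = ([43/9, 63] × ℤ) ∪ ([-10, 43/9] × {-10, -2/5, -2/9, 5/3, 63})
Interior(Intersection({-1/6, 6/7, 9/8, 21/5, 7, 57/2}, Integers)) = EmptySet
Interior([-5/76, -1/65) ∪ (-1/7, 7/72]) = (-1/7, 7/72)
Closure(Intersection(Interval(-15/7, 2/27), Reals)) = Interval(-15/7, 2/27)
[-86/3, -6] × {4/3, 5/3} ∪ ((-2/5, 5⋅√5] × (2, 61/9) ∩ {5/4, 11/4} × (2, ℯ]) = ({5/4, 11/4} × (2, ℯ]) ∪ ([-86/3, -6] × {4/3, 5/3})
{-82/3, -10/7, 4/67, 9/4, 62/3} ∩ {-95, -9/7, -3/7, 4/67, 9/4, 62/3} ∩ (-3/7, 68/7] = {4/67, 9/4}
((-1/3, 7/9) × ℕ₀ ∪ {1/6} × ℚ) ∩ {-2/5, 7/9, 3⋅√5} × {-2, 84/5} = ∅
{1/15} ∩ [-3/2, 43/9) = {1/15}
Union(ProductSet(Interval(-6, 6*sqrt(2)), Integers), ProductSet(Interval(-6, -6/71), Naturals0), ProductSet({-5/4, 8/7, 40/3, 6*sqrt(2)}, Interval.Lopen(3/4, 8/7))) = Union(ProductSet({-5/4, 8/7, 40/3, 6*sqrt(2)}, Interval.Lopen(3/4, 8/7)), ProductSet(Interval(-6, 6*sqrt(2)), Integers))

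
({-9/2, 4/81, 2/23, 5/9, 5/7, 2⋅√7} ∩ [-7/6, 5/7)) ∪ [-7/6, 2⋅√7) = [-7/6, 2⋅√7)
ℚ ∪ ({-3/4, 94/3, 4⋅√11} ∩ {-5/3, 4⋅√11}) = ℚ ∪ {4⋅√11}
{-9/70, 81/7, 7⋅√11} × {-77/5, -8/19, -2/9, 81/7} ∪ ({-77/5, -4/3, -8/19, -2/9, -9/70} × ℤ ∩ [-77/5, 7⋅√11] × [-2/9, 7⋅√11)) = ({-77/5, -4/3, -8/19, -2/9, -9/70} × {0, 1, …, 23}) ∪ ({-9/70, 81/7, 7⋅√11} × {-77/5, -8/19, -2/9, 81/7})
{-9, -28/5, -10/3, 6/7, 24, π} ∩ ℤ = {-9, 24}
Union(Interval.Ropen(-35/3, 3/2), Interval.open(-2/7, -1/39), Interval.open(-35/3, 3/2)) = Interval.Ropen(-35/3, 3/2)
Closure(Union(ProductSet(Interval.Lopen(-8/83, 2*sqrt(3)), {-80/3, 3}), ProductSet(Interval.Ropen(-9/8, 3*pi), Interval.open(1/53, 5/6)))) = Union(ProductSet({-9/8, 3*pi}, Interval(1/53, 5/6)), ProductSet(Interval(-9/8, 3*pi), {1/53, 5/6}), ProductSet(Interval.Ropen(-9/8, 3*pi), Interval.open(1/53, 5/6)), ProductSet(Interval(-8/83, 2*sqrt(3)), {-80/3, 3}))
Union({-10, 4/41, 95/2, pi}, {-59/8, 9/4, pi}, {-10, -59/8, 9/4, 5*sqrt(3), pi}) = {-10, -59/8, 4/41, 9/4, 95/2, 5*sqrt(3), pi}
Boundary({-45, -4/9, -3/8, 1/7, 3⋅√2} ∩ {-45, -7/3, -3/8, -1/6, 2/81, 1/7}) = {-45, -3/8, 1/7}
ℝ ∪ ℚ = ℝ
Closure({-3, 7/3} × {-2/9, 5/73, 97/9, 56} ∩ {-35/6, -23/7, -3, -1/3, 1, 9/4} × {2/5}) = ∅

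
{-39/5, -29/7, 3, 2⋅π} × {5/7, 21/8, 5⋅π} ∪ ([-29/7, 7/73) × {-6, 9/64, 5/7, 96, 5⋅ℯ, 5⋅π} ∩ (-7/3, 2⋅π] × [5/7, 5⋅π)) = ((-7/3, 7/73) × {5/7, 5⋅ℯ}) ∪ ({-39/5, -29/7, 3, 2⋅π} × {5/7, 21/8, 5⋅π})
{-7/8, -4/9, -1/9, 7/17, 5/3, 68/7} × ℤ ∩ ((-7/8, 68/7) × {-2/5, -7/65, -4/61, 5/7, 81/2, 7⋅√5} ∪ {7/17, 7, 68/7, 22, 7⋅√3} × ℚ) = {7/17, 68/7} × ℤ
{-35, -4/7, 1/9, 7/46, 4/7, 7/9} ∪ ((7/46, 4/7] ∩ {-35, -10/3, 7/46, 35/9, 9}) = {-35, -4/7, 1/9, 7/46, 4/7, 7/9}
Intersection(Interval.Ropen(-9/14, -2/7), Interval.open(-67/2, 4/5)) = Interval.Ropen(-9/14, -2/7)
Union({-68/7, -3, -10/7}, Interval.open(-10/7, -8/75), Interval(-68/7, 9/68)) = Interval(-68/7, 9/68)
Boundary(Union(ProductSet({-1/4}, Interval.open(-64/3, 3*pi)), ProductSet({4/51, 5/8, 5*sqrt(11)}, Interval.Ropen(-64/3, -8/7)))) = Union(ProductSet({-1/4}, Interval(-64/3, 3*pi)), ProductSet({4/51, 5/8, 5*sqrt(11)}, Interval(-64/3, -8/7)))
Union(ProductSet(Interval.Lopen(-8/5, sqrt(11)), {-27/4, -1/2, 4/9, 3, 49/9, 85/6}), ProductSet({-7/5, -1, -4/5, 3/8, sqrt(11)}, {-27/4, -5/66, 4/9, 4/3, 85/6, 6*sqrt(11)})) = Union(ProductSet({-7/5, -1, -4/5, 3/8, sqrt(11)}, {-27/4, -5/66, 4/9, 4/3, 85/6, 6*sqrt(11)}), ProductSet(Interval.Lopen(-8/5, sqrt(11)), {-27/4, -1/2, 4/9, 3, 49/9, 85/6}))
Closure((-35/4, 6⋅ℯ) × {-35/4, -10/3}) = [-35/4, 6⋅ℯ] × {-35/4, -10/3}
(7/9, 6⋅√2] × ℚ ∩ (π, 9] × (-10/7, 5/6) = (π, 6⋅√2] × (ℚ ∩ (-10/7, 5/6))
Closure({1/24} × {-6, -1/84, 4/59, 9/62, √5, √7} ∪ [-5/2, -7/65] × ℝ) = ([-5/2, -7/65] × ℝ) ∪ ({1/24} × {-6, -1/84, 4/59, 9/62, √5, √7})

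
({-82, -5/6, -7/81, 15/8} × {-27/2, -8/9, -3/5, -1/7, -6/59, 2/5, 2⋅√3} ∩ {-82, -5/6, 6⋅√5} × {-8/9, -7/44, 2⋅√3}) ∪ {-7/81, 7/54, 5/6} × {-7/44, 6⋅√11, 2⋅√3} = ({-82, -5/6} × {-8/9, 2⋅√3}) ∪ ({-7/81, 7/54, 5/6} × {-7/44, 6⋅√11, 2⋅√3})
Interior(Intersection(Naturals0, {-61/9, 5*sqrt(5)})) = EmptySet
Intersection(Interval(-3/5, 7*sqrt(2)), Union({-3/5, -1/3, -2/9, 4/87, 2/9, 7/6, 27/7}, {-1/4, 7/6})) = {-3/5, -1/3, -1/4, -2/9, 4/87, 2/9, 7/6, 27/7}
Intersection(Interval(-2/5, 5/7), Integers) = Range(0, 1, 1)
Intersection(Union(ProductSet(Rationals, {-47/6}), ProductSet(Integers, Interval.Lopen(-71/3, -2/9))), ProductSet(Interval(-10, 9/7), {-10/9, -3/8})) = ProductSet(Range(-10, 2, 1), {-10/9, -3/8})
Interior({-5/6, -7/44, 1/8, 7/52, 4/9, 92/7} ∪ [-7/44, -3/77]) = (-7/44, -3/77)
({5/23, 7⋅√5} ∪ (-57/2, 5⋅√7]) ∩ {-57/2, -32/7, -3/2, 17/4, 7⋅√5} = {-32/7, -3/2, 17/4, 7⋅√5}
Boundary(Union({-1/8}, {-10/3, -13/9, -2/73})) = {-10/3, -13/9, -1/8, -2/73}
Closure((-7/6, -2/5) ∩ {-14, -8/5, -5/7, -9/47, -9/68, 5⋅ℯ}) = {-5/7}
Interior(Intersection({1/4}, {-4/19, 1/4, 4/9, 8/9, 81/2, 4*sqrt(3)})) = EmptySet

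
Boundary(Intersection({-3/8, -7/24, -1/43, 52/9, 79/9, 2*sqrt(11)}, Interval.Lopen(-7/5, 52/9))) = {-3/8, -7/24, -1/43, 52/9}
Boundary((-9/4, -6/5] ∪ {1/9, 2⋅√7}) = {-9/4, -6/5, 1/9, 2⋅√7}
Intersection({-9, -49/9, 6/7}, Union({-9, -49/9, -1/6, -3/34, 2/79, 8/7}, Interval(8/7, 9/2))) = {-9, -49/9}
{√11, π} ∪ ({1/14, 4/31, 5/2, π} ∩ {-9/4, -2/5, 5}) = {√11, π}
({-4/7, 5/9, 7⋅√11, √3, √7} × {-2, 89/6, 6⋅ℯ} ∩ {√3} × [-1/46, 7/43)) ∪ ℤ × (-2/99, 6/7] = ℤ × (-2/99, 6/7]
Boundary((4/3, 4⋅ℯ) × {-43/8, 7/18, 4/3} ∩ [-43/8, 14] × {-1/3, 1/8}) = ∅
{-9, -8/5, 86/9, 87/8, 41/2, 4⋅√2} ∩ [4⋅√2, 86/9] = {86/9, 4⋅√2}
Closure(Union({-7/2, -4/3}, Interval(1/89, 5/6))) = Union({-7/2, -4/3}, Interval(1/89, 5/6))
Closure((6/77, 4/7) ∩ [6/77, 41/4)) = [6/77, 4/7]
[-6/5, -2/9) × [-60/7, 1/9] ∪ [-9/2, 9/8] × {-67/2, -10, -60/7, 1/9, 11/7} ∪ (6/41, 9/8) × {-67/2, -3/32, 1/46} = ((6/41, 9/8) × {-67/2, -3/32, 1/46}) ∪ ([-6/5, -2/9) × [-60/7, 1/9]) ∪ ([-9/2, 9/8] × {-67/2, -10, -60/7, 1/9, 11/7})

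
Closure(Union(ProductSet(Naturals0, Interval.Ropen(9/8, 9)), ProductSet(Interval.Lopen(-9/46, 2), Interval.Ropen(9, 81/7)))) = Union(ProductSet({-9/46, 2}, Interval(9, 81/7)), ProductSet(Interval(-9/46, 2), {9, 81/7}), ProductSet(Interval.Lopen(-9/46, 2), Interval.Ropen(9, 81/7)), ProductSet(Naturals0, Interval(9/8, 9)))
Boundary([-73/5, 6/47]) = {-73/5, 6/47}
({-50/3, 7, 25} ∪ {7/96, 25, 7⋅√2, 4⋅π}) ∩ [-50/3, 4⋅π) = {-50/3, 7/96, 7, 7⋅√2}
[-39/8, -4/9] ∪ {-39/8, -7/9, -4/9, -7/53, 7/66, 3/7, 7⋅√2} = [-39/8, -4/9] ∪ {-7/53, 7/66, 3/7, 7⋅√2}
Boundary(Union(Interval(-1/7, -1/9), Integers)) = Union(Complement(Integers, Interval.open(-1/7, -1/9)), {-1/7, -1/9})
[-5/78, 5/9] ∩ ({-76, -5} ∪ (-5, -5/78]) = {-5/78}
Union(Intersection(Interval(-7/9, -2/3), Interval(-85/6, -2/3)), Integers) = Union(Integers, Interval(-7/9, -2/3))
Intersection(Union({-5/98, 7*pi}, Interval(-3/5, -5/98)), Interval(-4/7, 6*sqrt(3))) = Interval(-4/7, -5/98)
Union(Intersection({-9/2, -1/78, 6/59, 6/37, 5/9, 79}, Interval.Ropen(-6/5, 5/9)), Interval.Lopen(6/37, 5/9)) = Union({-1/78, 6/59}, Interval(6/37, 5/9))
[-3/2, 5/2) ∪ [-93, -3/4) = [-93, 5/2)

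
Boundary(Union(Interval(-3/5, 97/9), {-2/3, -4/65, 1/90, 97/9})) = {-2/3, -3/5, 97/9}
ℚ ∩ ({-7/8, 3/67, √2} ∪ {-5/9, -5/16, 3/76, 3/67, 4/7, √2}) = {-7/8, -5/9, -5/16, 3/76, 3/67, 4/7}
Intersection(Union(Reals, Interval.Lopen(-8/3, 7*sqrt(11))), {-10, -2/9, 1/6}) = {-10, -2/9, 1/6}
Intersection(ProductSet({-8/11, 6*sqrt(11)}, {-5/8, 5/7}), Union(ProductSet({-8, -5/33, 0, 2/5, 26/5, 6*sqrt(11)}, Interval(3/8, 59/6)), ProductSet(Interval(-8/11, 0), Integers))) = ProductSet({6*sqrt(11)}, {5/7})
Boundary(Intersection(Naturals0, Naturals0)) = Naturals0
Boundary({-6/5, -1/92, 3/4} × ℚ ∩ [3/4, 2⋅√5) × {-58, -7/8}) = {3/4} × {-58, -7/8}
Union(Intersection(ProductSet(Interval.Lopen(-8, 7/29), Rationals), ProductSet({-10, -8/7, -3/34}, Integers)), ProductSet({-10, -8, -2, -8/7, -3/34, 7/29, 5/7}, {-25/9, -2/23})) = Union(ProductSet({-8/7, -3/34}, Integers), ProductSet({-10, -8, -2, -8/7, -3/34, 7/29, 5/7}, {-25/9, -2/23}))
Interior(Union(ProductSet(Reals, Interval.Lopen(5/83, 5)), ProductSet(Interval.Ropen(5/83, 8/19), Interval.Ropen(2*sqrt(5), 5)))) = ProductSet(Reals, Interval.open(5/83, 5))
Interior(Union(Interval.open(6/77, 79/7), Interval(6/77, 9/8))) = Interval.open(6/77, 79/7)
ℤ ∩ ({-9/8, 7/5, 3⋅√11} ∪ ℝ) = ℤ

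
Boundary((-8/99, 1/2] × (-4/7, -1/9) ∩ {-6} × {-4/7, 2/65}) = ∅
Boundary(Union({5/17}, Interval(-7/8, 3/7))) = {-7/8, 3/7}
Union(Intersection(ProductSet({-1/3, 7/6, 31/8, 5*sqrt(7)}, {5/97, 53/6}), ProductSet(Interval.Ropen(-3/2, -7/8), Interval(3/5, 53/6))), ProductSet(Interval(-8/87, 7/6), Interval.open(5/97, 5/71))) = ProductSet(Interval(-8/87, 7/6), Interval.open(5/97, 5/71))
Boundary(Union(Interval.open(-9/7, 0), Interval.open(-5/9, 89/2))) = {-9/7, 89/2}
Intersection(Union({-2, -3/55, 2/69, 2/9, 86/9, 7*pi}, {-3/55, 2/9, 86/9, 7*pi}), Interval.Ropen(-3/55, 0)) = {-3/55}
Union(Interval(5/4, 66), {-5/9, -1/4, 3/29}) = Union({-5/9, -1/4, 3/29}, Interval(5/4, 66))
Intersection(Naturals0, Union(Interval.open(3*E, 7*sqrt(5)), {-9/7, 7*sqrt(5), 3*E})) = Range(9, 16, 1)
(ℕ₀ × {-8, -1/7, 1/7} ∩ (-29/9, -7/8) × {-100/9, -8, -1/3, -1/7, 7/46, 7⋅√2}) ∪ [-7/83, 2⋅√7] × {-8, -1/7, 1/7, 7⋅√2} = [-7/83, 2⋅√7] × {-8, -1/7, 1/7, 7⋅√2}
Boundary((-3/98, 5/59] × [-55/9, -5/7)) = ({-3/98, 5/59} × [-55/9, -5/7]) ∪ ([-3/98, 5/59] × {-55/9, -5/7})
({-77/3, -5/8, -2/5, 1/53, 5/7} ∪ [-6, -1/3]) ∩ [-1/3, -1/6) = {-1/3}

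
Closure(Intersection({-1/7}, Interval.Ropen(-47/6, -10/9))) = EmptySet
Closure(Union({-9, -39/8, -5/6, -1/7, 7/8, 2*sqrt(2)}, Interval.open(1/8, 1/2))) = Union({-9, -39/8, -5/6, -1/7, 7/8, 2*sqrt(2)}, Interval(1/8, 1/2))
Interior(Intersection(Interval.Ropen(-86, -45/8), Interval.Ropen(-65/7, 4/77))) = Interval.open(-65/7, -45/8)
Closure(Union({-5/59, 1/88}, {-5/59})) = {-5/59, 1/88}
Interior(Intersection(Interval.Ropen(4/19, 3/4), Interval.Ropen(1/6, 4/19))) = EmptySet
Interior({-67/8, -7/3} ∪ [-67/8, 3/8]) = (-67/8, 3/8)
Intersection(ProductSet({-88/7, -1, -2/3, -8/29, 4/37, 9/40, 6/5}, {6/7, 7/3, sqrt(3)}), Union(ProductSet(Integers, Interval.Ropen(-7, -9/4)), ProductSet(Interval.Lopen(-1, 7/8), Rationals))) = ProductSet({-2/3, -8/29, 4/37, 9/40}, {6/7, 7/3})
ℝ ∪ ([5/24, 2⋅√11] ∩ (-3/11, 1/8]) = ℝ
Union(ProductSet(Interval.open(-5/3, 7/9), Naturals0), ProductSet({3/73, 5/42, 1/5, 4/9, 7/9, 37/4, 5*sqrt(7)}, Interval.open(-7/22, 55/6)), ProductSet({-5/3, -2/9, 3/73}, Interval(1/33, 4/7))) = Union(ProductSet({-5/3, -2/9, 3/73}, Interval(1/33, 4/7)), ProductSet({3/73, 5/42, 1/5, 4/9, 7/9, 37/4, 5*sqrt(7)}, Interval.open(-7/22, 55/6)), ProductSet(Interval.open(-5/3, 7/9), Naturals0))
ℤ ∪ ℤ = ℤ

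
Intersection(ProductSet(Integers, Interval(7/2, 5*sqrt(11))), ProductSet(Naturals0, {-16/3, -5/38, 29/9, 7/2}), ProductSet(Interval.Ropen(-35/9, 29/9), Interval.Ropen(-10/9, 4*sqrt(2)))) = ProductSet(Range(0, 4, 1), {7/2})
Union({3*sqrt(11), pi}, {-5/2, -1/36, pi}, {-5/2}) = {-5/2, -1/36, 3*sqrt(11), pi}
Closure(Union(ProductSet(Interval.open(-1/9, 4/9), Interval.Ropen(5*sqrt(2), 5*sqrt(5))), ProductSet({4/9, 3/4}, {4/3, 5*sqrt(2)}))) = Union(ProductSet({-1/9, 4/9}, Interval(5*sqrt(2), 5*sqrt(5))), ProductSet({4/9, 3/4}, {4/3, 5*sqrt(2)}), ProductSet(Interval(-1/9, 4/9), {5*sqrt(2), 5*sqrt(5)}), ProductSet(Interval.open(-1/9, 4/9), Interval.Ropen(5*sqrt(2), 5*sqrt(5))))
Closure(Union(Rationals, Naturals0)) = Reals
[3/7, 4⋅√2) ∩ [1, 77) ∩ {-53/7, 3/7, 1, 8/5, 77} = {1, 8/5}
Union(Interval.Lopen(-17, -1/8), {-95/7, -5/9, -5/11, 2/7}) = Union({2/7}, Interval.Lopen(-17, -1/8))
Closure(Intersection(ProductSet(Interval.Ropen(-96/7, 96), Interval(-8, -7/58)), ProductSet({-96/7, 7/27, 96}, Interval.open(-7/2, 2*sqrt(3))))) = ProductSet({-96/7, 7/27}, Interval(-7/2, -7/58))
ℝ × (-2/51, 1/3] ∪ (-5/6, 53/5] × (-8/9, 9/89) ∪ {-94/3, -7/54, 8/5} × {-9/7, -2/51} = (ℝ × (-2/51, 1/3]) ∪ ({-94/3, -7/54, 8/5} × {-9/7, -2/51}) ∪ ((-5/6, 53/5] × (-8/9, 9/89))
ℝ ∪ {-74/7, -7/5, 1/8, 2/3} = ℝ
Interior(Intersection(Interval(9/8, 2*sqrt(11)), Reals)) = Interval.open(9/8, 2*sqrt(11))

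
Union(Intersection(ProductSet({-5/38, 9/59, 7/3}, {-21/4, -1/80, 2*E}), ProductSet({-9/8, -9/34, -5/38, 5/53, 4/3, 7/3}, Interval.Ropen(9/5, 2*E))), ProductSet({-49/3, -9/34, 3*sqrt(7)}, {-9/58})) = ProductSet({-49/3, -9/34, 3*sqrt(7)}, {-9/58})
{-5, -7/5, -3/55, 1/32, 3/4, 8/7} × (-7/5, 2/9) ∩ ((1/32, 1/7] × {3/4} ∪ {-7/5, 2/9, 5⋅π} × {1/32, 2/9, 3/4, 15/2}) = {-7/5} × {1/32}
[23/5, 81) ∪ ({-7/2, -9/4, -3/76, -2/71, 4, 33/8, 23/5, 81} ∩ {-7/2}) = {-7/2} ∪ [23/5, 81)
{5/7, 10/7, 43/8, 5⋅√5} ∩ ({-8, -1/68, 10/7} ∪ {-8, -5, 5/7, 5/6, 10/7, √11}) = {5/7, 10/7}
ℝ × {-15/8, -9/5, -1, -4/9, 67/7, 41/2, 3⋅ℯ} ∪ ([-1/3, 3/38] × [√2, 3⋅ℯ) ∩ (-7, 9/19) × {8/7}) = ℝ × {-15/8, -9/5, -1, -4/9, 67/7, 41/2, 3⋅ℯ}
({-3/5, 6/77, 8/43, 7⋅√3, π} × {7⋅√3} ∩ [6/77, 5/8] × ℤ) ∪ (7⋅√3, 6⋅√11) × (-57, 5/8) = (7⋅√3, 6⋅√11) × (-57, 5/8)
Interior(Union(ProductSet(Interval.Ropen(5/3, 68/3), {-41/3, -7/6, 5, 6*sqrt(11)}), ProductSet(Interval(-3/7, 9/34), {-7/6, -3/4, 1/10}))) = EmptySet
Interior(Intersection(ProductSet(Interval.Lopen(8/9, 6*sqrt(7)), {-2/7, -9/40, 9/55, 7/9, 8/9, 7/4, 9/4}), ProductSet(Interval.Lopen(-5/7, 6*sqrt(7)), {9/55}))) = EmptySet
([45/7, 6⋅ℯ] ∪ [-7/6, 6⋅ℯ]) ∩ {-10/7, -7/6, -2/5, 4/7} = {-7/6, -2/5, 4/7}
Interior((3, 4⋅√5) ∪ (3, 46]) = (3, 46)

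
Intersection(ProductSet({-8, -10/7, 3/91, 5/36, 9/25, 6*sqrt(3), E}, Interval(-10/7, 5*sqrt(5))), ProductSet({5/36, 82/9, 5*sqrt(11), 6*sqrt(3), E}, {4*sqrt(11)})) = EmptySet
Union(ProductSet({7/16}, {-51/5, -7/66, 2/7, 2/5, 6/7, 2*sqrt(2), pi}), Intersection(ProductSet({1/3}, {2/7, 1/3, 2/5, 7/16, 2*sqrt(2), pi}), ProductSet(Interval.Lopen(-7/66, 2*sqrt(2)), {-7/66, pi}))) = Union(ProductSet({1/3}, {pi}), ProductSet({7/16}, {-51/5, -7/66, 2/7, 2/5, 6/7, 2*sqrt(2), pi}))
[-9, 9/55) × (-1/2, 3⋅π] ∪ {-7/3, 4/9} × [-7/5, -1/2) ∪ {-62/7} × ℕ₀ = ({-62/7} × ℕ₀) ∪ ({-7/3, 4/9} × [-7/5, -1/2)) ∪ ([-9, 9/55) × (-1/2, 3⋅π])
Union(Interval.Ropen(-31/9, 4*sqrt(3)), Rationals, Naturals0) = Union(Interval.Ropen(-31/9, 4*sqrt(3)), Rationals)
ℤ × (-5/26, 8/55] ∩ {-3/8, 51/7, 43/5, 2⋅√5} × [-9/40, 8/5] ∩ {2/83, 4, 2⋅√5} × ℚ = ∅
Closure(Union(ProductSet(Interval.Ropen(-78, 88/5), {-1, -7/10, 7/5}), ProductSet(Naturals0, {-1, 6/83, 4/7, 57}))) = Union(ProductSet(Interval(-78, 88/5), {-1, -7/10, 7/5}), ProductSet(Naturals0, {-1, 6/83, 4/7, 57}))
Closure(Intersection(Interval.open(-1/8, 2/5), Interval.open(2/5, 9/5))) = EmptySet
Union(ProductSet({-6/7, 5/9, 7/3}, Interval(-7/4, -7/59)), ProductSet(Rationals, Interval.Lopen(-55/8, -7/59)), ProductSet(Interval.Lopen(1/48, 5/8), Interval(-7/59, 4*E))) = Union(ProductSet(Interval.Lopen(1/48, 5/8), Interval(-7/59, 4*E)), ProductSet(Rationals, Interval.Lopen(-55/8, -7/59)))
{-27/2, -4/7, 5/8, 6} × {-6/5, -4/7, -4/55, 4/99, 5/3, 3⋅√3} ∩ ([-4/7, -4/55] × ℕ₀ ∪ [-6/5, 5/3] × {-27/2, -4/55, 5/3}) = {-4/7, 5/8} × {-4/55, 5/3}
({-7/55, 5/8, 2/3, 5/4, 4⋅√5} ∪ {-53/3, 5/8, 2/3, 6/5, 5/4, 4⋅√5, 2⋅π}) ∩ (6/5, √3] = {5/4}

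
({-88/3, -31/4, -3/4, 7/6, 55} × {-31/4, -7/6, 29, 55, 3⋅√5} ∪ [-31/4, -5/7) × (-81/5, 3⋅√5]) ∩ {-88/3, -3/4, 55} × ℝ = ({-3/4} × (-81/5, 3⋅√5]) ∪ ({-88/3, -3/4, 55} × {-31/4, -7/6, 29, 55, 3⋅√5})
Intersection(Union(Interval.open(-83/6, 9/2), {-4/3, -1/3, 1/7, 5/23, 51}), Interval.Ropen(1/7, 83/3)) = Interval.Ropen(1/7, 9/2)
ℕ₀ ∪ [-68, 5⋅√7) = [-68, 5⋅√7) ∪ ℕ₀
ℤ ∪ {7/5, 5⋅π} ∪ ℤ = ℤ ∪ {7/5, 5⋅π}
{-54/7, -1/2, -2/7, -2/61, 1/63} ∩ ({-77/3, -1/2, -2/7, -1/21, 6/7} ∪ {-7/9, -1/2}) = {-1/2, -2/7}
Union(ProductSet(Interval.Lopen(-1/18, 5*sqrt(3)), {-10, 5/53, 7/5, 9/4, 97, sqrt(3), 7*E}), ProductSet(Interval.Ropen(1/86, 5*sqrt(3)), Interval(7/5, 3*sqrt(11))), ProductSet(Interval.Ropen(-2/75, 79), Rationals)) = Union(ProductSet(Interval.Lopen(-1/18, 5*sqrt(3)), {-10, 5/53, 7/5, 9/4, 97, sqrt(3), 7*E}), ProductSet(Interval.Ropen(-2/75, 79), Rationals), ProductSet(Interval.Ropen(1/86, 5*sqrt(3)), Interval(7/5, 3*sqrt(11))))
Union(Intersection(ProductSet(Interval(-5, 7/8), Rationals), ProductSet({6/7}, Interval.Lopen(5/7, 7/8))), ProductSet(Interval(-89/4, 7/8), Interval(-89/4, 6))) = ProductSet(Interval(-89/4, 7/8), Interval(-89/4, 6))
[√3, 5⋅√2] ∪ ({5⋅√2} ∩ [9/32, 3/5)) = [√3, 5⋅√2]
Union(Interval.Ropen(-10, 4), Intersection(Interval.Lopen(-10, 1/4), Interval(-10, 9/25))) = Interval.Ropen(-10, 4)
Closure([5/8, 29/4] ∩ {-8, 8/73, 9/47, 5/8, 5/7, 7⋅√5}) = {5/8, 5/7}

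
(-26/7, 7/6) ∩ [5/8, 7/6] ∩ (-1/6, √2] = [5/8, 7/6)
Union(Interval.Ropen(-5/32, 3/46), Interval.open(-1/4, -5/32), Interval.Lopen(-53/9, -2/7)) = Union(Interval.Lopen(-53/9, -2/7), Interval.open(-1/4, 3/46))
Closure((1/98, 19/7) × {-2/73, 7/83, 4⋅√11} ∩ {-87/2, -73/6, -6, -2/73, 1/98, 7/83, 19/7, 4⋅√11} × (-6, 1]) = {7/83} × {-2/73, 7/83}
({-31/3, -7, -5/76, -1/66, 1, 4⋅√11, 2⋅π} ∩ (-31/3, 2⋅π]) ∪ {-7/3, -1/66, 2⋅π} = {-7, -7/3, -5/76, -1/66, 1, 2⋅π}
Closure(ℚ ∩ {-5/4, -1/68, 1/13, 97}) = {-5/4, -1/68, 1/13, 97}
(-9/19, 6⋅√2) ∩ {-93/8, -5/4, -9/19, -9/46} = {-9/46}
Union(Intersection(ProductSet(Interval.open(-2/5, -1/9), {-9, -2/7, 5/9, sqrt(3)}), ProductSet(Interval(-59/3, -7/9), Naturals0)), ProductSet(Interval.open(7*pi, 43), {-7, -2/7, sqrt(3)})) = ProductSet(Interval.open(7*pi, 43), {-7, -2/7, sqrt(3)})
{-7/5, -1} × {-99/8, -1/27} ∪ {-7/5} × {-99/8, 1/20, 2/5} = ({-7/5} × {-99/8, 1/20, 2/5}) ∪ ({-7/5, -1} × {-99/8, -1/27})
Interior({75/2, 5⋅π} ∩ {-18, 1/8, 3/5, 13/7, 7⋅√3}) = ∅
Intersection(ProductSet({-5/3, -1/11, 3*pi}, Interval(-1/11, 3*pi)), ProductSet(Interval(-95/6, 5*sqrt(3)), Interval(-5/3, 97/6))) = ProductSet({-5/3, -1/11}, Interval(-1/11, 3*pi))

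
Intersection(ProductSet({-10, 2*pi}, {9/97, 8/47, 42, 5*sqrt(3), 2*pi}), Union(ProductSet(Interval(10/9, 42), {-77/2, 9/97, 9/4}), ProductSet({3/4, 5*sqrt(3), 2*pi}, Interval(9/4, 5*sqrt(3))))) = ProductSet({2*pi}, {9/97, 5*sqrt(3), 2*pi})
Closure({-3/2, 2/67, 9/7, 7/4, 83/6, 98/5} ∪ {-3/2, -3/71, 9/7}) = {-3/2, -3/71, 2/67, 9/7, 7/4, 83/6, 98/5}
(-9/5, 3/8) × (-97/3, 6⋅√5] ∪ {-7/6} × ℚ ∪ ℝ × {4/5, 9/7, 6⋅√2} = ({-7/6} × ℚ) ∪ (ℝ × {4/5, 9/7, 6⋅√2}) ∪ ((-9/5, 3/8) × (-97/3, 6⋅√5])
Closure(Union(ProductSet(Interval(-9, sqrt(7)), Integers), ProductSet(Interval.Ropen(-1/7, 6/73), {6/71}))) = Union(ProductSet(Interval(-9, sqrt(7)), Integers), ProductSet(Interval(-1/7, 6/73), {6/71}))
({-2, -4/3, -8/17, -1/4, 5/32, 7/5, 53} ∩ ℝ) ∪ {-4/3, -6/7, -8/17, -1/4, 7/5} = {-2, -4/3, -6/7, -8/17, -1/4, 5/32, 7/5, 53}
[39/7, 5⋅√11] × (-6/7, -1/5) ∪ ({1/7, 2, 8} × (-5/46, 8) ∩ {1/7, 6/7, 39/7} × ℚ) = ({1/7} × (ℚ ∩ (-5/46, 8))) ∪ ([39/7, 5⋅√11] × (-6/7, -1/5))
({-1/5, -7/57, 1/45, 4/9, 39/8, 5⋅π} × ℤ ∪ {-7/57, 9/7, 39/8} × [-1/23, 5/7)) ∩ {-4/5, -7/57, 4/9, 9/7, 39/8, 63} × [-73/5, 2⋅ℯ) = ({-7/57, 4/9, 39/8} × {-14, -13, …, 5}) ∪ ({-7/57, 9/7, 39/8} × [-1/23, 5/7))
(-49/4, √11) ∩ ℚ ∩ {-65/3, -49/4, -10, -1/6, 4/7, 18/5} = {-10, -1/6, 4/7}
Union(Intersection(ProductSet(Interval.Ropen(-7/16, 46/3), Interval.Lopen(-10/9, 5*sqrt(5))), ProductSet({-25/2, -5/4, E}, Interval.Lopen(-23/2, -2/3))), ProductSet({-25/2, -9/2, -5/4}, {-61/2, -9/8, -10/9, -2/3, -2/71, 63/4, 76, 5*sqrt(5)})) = Union(ProductSet({E}, Interval.Lopen(-10/9, -2/3)), ProductSet({-25/2, -9/2, -5/4}, {-61/2, -9/8, -10/9, -2/3, -2/71, 63/4, 76, 5*sqrt(5)}))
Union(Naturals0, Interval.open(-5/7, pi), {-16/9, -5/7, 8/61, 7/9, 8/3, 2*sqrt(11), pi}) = Union({-16/9, 2*sqrt(11)}, Interval(-5/7, pi), Naturals0)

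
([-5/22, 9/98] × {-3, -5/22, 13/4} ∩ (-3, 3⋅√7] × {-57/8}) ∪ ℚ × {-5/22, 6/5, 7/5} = ℚ × {-5/22, 6/5, 7/5}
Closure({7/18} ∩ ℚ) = {7/18}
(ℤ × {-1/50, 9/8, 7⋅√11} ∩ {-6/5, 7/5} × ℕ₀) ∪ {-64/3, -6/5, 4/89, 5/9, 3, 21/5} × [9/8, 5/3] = {-64/3, -6/5, 4/89, 5/9, 3, 21/5} × [9/8, 5/3]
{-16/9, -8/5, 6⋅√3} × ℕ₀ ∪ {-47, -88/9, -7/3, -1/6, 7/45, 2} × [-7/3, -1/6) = ({-16/9, -8/5, 6⋅√3} × ℕ₀) ∪ ({-47, -88/9, -7/3, -1/6, 7/45, 2} × [-7/3, -1/6))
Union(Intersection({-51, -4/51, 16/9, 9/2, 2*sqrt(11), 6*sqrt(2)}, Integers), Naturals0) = Union({-51}, Naturals0)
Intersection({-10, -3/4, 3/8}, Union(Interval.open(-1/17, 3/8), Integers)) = {-10}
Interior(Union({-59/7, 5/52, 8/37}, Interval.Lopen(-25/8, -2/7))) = Interval.open(-25/8, -2/7)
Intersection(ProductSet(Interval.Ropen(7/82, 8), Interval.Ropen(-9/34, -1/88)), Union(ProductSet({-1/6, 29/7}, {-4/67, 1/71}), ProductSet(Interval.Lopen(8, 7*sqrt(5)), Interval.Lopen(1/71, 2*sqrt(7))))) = ProductSet({29/7}, {-4/67})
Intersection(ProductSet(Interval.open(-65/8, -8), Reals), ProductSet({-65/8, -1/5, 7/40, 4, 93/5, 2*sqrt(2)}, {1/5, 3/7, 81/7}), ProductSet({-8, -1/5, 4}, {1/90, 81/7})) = EmptySet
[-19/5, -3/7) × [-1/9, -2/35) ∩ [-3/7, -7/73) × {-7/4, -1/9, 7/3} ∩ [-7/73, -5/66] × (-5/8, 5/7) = ∅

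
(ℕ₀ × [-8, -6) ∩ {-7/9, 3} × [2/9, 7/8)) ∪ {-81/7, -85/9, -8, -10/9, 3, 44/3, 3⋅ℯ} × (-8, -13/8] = {-81/7, -85/9, -8, -10/9, 3, 44/3, 3⋅ℯ} × (-8, -13/8]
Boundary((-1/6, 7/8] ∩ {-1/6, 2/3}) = {2/3}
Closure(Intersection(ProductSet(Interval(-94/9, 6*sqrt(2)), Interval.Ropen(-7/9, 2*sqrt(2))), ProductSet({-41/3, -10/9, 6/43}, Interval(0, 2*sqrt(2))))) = ProductSet({-10/9, 6/43}, Interval(0, 2*sqrt(2)))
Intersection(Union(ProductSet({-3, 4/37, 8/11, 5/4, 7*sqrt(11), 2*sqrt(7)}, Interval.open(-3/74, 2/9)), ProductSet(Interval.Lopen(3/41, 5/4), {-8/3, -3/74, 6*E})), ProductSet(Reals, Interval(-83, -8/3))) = ProductSet(Interval.Lopen(3/41, 5/4), {-8/3})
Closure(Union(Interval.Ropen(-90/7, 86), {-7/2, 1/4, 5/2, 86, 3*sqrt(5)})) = Interval(-90/7, 86)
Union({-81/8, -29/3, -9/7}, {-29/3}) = {-81/8, -29/3, -9/7}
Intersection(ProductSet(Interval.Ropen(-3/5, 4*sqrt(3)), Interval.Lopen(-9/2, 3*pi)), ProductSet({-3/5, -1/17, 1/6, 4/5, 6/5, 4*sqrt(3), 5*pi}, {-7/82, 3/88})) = ProductSet({-3/5, -1/17, 1/6, 4/5, 6/5}, {-7/82, 3/88})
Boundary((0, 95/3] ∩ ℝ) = {0, 95/3}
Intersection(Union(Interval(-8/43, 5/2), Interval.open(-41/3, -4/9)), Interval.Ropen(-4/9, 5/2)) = Interval.Ropen(-8/43, 5/2)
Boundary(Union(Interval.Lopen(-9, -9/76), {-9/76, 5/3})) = {-9, -9/76, 5/3}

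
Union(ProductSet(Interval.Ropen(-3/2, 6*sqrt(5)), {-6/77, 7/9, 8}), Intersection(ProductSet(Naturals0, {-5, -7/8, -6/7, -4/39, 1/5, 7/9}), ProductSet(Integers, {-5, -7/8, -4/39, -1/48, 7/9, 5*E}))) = Union(ProductSet(Interval.Ropen(-3/2, 6*sqrt(5)), {-6/77, 7/9, 8}), ProductSet(Naturals0, {-5, -7/8, -4/39, 7/9}))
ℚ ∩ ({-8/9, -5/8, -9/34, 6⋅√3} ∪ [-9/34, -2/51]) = {-8/9, -5/8} ∪ (ℚ ∩ [-9/34, -2/51])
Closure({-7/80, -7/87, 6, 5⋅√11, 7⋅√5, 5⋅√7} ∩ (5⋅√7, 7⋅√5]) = {7⋅√5}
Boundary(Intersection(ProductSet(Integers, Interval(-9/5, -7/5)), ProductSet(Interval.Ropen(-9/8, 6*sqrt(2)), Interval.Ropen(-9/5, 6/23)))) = ProductSet(Range(-1, 9, 1), Interval(-9/5, -7/5))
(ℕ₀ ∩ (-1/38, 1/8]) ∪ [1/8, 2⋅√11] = {0} ∪ [1/8, 2⋅√11]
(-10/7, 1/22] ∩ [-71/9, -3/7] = (-10/7, -3/7]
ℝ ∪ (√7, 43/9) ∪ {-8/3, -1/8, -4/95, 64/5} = (-∞, ∞)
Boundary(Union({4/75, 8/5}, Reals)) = EmptySet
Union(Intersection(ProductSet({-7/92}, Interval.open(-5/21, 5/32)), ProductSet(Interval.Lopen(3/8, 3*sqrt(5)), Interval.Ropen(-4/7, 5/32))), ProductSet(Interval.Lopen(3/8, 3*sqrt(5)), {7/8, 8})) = ProductSet(Interval.Lopen(3/8, 3*sqrt(5)), {7/8, 8})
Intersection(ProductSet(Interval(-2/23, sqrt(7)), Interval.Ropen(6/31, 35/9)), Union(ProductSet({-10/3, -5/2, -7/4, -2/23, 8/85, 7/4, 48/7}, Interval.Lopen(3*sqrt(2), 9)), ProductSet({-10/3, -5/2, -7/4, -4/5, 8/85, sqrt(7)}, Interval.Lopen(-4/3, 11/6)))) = ProductSet({8/85, sqrt(7)}, Interval(6/31, 11/6))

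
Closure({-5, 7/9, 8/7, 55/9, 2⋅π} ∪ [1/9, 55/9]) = {-5, 2⋅π} ∪ [1/9, 55/9]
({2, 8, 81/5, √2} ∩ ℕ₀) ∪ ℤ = ℤ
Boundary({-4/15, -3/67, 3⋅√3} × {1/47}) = {-4/15, -3/67, 3⋅√3} × {1/47}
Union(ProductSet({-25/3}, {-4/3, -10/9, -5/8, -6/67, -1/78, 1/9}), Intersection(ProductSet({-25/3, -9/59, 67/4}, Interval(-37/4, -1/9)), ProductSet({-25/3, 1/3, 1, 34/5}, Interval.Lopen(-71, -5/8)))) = ProductSet({-25/3}, Union({-6/67, -1/78, 1/9}, Interval(-37/4, -5/8)))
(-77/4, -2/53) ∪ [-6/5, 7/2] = (-77/4, 7/2]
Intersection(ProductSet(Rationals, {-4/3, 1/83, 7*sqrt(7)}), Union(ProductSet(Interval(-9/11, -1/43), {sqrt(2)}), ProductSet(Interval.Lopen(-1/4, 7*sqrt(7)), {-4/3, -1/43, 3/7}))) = ProductSet(Intersection(Interval.Lopen(-1/4, 7*sqrt(7)), Rationals), {-4/3})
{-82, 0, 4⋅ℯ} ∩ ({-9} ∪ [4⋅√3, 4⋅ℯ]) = {4⋅ℯ}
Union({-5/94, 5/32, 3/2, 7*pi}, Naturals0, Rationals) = Union({7*pi}, Rationals)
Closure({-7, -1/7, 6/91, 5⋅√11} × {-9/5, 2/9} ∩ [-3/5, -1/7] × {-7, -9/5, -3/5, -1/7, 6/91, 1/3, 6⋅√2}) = {-1/7} × {-9/5}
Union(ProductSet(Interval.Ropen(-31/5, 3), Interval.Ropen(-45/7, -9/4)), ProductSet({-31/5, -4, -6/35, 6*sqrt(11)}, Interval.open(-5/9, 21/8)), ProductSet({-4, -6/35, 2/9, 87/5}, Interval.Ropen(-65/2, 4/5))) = Union(ProductSet({-31/5, -4, -6/35, 6*sqrt(11)}, Interval.open(-5/9, 21/8)), ProductSet({-4, -6/35, 2/9, 87/5}, Interval.Ropen(-65/2, 4/5)), ProductSet(Interval.Ropen(-31/5, 3), Interval.Ropen(-45/7, -9/4)))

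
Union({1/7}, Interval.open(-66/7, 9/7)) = Interval.open(-66/7, 9/7)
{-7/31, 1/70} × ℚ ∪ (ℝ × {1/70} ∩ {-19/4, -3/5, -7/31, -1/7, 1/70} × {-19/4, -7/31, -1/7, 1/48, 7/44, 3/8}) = {-7/31, 1/70} × ℚ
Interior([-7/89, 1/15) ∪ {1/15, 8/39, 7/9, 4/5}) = (-7/89, 1/15)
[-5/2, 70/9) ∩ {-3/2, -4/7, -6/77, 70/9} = {-3/2, -4/7, -6/77}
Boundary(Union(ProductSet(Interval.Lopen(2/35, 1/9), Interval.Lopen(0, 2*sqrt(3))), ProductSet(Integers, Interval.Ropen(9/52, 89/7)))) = Union(ProductSet(Complement(Integers, Interval.open(2/35, 1/9)), Interval(9/52, 89/7)), ProductSet({2/35, 1/9}, Interval(0, 2*sqrt(3))), ProductSet(Integers, Interval(2*sqrt(3), 89/7)), ProductSet(Interval(2/35, 1/9), {0, 2*sqrt(3)}))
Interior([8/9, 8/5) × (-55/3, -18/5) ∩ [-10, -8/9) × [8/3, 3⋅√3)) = ∅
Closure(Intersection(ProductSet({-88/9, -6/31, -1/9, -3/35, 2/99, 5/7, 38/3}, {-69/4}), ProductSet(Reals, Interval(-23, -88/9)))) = ProductSet({-88/9, -6/31, -1/9, -3/35, 2/99, 5/7, 38/3}, {-69/4})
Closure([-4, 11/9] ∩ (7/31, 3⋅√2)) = [7/31, 11/9]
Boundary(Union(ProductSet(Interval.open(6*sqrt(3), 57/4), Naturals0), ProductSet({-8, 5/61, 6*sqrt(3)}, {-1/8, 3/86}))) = Union(ProductSet({-8, 5/61, 6*sqrt(3)}, {-1/8, 3/86}), ProductSet(Interval(6*sqrt(3), 57/4), Naturals0))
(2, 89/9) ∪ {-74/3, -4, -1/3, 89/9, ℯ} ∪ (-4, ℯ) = {-74/3} ∪ [-4, 89/9]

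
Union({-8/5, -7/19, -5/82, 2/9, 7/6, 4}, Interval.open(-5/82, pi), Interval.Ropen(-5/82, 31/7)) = Union({-8/5, -7/19}, Interval.Ropen(-5/82, 31/7))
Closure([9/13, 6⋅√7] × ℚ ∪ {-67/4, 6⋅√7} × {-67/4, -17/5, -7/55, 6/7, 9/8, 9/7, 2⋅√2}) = ([9/13, 6⋅√7] × ℝ) ∪ ({-67/4, 6⋅√7} × {-67/4, -17/5, -7/55, 6/7, 9/8, 9/7, 2⋅√2})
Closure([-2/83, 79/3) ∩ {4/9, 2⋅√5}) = {4/9, 2⋅√5}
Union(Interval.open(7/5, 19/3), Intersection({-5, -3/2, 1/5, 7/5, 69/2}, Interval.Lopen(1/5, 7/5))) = Interval.Ropen(7/5, 19/3)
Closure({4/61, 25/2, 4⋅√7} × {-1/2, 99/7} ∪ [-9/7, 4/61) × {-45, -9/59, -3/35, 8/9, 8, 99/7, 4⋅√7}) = ({4/61, 25/2, 4⋅√7} × {-1/2, 99/7}) ∪ ([-9/7, 4/61] × {-45, -9/59, -3/35, 8/9, 8, 99/7, 4⋅√7})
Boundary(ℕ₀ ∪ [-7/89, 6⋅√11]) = {-7/89, 6⋅√11} ∪ (ℕ₀ \ (-7/89, 6⋅√11))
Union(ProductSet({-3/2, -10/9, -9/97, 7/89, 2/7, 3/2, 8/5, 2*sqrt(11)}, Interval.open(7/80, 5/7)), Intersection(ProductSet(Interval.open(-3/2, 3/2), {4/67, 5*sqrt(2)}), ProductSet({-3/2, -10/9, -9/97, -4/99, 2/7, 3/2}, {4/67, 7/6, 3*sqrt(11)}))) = Union(ProductSet({-10/9, -9/97, -4/99, 2/7}, {4/67}), ProductSet({-3/2, -10/9, -9/97, 7/89, 2/7, 3/2, 8/5, 2*sqrt(11)}, Interval.open(7/80, 5/7)))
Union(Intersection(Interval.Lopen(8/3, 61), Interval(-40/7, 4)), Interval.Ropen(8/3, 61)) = Interval.Ropen(8/3, 61)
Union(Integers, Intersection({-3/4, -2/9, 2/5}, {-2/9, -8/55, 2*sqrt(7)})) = Union({-2/9}, Integers)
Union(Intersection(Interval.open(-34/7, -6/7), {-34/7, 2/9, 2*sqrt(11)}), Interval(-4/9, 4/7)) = Interval(-4/9, 4/7)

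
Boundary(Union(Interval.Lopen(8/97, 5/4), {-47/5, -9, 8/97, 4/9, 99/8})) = {-47/5, -9, 8/97, 5/4, 99/8}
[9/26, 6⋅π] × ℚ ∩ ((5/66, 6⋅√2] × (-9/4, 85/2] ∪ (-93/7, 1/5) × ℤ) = [9/26, 6⋅√2] × (ℚ ∩ (-9/4, 85/2])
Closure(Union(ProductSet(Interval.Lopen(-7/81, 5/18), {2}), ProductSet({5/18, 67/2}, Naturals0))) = Union(ProductSet({5/18, 67/2}, Naturals0), ProductSet(Interval(-7/81, 5/18), {2}))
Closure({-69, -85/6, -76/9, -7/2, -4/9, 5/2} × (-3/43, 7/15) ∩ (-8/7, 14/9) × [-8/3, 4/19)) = {-4/9} × [-3/43, 4/19]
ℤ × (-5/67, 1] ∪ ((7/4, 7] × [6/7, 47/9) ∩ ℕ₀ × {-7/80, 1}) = ℤ × (-5/67, 1]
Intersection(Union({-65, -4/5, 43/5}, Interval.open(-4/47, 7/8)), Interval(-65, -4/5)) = {-65, -4/5}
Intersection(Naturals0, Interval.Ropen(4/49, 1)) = EmptySet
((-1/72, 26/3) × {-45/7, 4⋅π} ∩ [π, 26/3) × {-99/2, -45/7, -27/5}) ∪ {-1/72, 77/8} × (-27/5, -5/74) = ([π, 26/3) × {-45/7}) ∪ ({-1/72, 77/8} × (-27/5, -5/74))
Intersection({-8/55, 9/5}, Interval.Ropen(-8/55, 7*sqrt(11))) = {-8/55, 9/5}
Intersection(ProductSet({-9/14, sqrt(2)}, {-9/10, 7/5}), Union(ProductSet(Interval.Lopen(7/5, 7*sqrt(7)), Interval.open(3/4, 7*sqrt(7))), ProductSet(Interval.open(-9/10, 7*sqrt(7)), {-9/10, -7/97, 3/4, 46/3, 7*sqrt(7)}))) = Union(ProductSet({sqrt(2)}, {7/5}), ProductSet({-9/14, sqrt(2)}, {-9/10}))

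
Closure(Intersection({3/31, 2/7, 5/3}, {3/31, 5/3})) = {3/31, 5/3}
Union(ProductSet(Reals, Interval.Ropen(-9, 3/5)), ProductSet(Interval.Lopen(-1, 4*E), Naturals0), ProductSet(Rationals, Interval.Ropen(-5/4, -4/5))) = Union(ProductSet(Interval.Lopen(-1, 4*E), Naturals0), ProductSet(Reals, Interval.Ropen(-9, 3/5)))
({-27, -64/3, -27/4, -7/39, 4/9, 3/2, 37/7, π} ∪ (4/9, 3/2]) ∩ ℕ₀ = {1}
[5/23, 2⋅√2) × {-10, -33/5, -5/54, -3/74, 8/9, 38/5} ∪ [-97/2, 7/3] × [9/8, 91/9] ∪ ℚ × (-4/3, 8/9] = (ℚ × (-4/3, 8/9]) ∪ ([-97/2, 7/3] × [9/8, 91/9]) ∪ ([5/23, 2⋅√2) × {-10, -33/5, -5/54, -3/74, 8/9, 38/5})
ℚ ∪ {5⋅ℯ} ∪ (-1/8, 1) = ℚ ∪ [-1/8, 1] ∪ {5⋅ℯ}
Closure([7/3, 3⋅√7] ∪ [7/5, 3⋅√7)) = [7/5, 3⋅√7]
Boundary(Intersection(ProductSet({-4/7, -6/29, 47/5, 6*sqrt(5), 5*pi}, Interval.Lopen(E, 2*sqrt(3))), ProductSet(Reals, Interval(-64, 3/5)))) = EmptySet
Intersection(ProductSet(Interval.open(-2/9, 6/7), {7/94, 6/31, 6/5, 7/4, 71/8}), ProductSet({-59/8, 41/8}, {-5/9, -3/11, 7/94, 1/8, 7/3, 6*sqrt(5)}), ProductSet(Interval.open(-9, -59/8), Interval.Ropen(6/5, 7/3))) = EmptySet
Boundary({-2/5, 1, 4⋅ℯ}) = {-2/5, 1, 4⋅ℯ}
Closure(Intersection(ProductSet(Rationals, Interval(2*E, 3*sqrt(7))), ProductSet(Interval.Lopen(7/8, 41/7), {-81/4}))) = EmptySet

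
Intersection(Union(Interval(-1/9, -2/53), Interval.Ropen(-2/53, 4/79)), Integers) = Range(0, 1, 1)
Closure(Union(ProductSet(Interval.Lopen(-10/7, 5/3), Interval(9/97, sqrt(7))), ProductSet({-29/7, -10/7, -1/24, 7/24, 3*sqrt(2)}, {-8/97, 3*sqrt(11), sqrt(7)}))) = Union(ProductSet({-29/7, -10/7, -1/24, 7/24, 3*sqrt(2)}, {-8/97, 3*sqrt(11), sqrt(7)}), ProductSet(Interval(-10/7, 5/3), Interval(9/97, sqrt(7))))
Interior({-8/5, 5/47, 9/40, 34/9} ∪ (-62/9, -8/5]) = (-62/9, -8/5)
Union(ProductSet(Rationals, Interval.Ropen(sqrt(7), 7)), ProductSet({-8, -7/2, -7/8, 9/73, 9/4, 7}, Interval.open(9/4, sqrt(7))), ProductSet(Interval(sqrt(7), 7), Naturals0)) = Union(ProductSet({-8, -7/2, -7/8, 9/73, 9/4, 7}, Interval.open(9/4, sqrt(7))), ProductSet(Interval(sqrt(7), 7), Naturals0), ProductSet(Rationals, Interval.Ropen(sqrt(7), 7)))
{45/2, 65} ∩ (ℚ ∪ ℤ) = {45/2, 65}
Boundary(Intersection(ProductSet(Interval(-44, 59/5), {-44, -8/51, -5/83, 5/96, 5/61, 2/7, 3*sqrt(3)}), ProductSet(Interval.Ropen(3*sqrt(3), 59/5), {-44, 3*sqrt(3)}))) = ProductSet(Interval(3*sqrt(3), 59/5), {-44, 3*sqrt(3)})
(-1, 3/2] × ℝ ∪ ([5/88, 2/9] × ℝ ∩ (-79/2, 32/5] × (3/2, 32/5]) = (-1, 3/2] × ℝ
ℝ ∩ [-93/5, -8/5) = [-93/5, -8/5)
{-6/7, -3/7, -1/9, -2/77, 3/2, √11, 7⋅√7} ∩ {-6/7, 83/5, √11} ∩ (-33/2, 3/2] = {-6/7}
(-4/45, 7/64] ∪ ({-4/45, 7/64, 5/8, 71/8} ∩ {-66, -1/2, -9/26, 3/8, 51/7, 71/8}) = (-4/45, 7/64] ∪ {71/8}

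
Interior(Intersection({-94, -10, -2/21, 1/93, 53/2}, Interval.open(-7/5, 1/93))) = EmptySet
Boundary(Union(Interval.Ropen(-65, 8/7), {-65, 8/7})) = {-65, 8/7}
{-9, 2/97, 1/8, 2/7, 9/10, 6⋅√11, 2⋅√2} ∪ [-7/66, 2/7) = {-9, 9/10, 6⋅√11, 2⋅√2} ∪ [-7/66, 2/7]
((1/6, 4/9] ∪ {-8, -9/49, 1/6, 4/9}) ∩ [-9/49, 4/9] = {-9/49} ∪ [1/6, 4/9]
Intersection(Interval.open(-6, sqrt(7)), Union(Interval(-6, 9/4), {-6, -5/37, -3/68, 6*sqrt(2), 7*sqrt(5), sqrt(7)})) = Interval.Lopen(-6, 9/4)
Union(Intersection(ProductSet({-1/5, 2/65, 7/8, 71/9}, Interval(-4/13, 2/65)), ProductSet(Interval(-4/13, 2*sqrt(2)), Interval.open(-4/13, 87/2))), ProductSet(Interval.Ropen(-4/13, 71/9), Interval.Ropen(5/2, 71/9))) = Union(ProductSet({-1/5, 2/65, 7/8}, Interval.Lopen(-4/13, 2/65)), ProductSet(Interval.Ropen(-4/13, 71/9), Interval.Ropen(5/2, 71/9)))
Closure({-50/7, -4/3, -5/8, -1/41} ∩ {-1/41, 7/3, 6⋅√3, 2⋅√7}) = {-1/41}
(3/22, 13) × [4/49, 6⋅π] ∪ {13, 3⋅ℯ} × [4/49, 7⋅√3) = ((3/22, 13) × [4/49, 6⋅π]) ∪ ({13, 3⋅ℯ} × [4/49, 7⋅√3))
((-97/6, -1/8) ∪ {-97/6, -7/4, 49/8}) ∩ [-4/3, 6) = [-4/3, -1/8)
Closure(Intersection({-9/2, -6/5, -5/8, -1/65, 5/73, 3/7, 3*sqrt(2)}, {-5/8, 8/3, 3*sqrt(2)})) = {-5/8, 3*sqrt(2)}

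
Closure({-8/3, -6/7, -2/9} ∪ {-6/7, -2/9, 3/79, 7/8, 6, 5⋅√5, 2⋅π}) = {-8/3, -6/7, -2/9, 3/79, 7/8, 6, 5⋅√5, 2⋅π}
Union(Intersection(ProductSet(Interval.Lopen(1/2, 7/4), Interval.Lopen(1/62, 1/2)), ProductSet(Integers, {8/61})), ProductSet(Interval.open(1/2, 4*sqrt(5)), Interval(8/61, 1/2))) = ProductSet(Interval.open(1/2, 4*sqrt(5)), Interval(8/61, 1/2))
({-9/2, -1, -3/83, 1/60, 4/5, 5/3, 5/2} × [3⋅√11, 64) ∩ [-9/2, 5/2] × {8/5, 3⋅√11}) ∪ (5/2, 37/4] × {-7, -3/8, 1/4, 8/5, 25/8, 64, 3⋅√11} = ({-9/2, -1, -3/83, 1/60, 4/5, 5/3, 5/2} × {3⋅√11}) ∪ ((5/2, 37/4] × {-7, -3/8, 1/4, 8/5, 25/8, 64, 3⋅√11})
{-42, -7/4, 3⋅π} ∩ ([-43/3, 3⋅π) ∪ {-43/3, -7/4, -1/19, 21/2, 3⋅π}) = {-7/4, 3⋅π}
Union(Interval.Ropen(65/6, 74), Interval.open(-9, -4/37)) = Union(Interval.open(-9, -4/37), Interval.Ropen(65/6, 74))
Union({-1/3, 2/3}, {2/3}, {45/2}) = {-1/3, 2/3, 45/2}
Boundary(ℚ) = ℝ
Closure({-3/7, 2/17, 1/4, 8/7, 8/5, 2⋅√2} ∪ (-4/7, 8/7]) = [-4/7, 8/7] ∪ {8/5, 2⋅√2}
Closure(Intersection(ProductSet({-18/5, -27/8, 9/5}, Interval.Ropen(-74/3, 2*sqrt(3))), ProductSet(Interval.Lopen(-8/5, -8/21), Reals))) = EmptySet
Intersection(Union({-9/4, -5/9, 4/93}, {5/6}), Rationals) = {-9/4, -5/9, 4/93, 5/6}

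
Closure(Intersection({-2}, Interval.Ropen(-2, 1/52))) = {-2}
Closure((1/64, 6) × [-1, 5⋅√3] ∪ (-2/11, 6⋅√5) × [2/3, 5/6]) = ([1/64, 6] × {-1, 5⋅√3}) ∪ ([-2/11, 6⋅√5] × [2/3, 5/6]) ∪ ((1/64, 6) × [-1, 5⋅√3]) ∪ ({1/64, 6} × ([-1, 2/3] ∪ [5/6, 5⋅√3]))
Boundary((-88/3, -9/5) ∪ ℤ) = {-88/3, -9/5} ∪ (ℤ \ (-88/3, -9/5))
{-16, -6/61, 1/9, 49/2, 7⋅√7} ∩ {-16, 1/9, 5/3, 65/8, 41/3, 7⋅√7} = {-16, 1/9, 7⋅√7}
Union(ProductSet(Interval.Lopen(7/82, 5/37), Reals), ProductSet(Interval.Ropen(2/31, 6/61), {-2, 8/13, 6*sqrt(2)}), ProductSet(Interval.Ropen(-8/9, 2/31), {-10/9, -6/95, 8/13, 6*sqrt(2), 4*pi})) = Union(ProductSet(Interval.Ropen(-8/9, 2/31), {-10/9, -6/95, 8/13, 6*sqrt(2), 4*pi}), ProductSet(Interval.Ropen(2/31, 6/61), {-2, 8/13, 6*sqrt(2)}), ProductSet(Interval.Lopen(7/82, 5/37), Reals))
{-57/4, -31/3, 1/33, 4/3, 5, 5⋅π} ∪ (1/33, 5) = {-57/4, -31/3, 5⋅π} ∪ [1/33, 5]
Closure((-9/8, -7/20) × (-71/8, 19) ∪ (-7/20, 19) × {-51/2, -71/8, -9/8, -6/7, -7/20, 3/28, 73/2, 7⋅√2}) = ({-9/8, -7/20} × [-71/8, 19]) ∪ ([-9/8, -7/20] × {-71/8, 19}) ∪ ((-9/8, -7/20) × (-71/8, 19)) ∪ ([-7/20, 19] × {-51/2, -71/8, -9/8, -6/7, -7/20, 3/28, 73/2, 7⋅√2})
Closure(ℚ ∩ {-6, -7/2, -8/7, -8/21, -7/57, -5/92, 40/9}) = {-6, -7/2, -8/7, -8/21, -7/57, -5/92, 40/9}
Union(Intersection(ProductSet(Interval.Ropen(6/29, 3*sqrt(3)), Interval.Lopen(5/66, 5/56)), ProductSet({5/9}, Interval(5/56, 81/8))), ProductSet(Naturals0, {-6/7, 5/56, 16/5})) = Union(ProductSet({5/9}, {5/56}), ProductSet(Naturals0, {-6/7, 5/56, 16/5}))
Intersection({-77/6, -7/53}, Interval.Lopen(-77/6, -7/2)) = EmptySet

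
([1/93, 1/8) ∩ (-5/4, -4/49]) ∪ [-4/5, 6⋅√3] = [-4/5, 6⋅√3]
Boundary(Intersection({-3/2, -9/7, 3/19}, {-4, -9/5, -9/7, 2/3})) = {-9/7}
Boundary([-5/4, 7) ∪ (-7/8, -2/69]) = {-5/4, 7}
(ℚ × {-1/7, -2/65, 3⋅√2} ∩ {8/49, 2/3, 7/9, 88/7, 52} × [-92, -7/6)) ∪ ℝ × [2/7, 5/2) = ℝ × [2/7, 5/2)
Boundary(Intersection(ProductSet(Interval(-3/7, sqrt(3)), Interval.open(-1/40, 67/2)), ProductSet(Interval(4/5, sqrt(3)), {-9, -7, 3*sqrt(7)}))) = ProductSet(Interval(4/5, sqrt(3)), {3*sqrt(7)})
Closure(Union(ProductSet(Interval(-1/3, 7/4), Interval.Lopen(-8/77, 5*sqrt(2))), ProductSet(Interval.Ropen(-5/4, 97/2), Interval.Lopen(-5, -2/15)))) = Union(ProductSet({-5/4, 97/2}, Interval(-5, -2/15)), ProductSet(Interval(-5/4, 97/2), {-5, -2/15}), ProductSet(Interval.Ropen(-5/4, 97/2), Interval.Lopen(-5, -2/15)), ProductSet(Interval(-1/3, 7/4), Interval(-8/77, 5*sqrt(2))))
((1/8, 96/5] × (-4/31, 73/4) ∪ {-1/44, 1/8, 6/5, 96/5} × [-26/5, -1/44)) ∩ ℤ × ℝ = {1, 2, …, 19} × (-4/31, 73/4)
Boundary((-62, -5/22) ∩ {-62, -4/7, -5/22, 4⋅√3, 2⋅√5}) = {-4/7}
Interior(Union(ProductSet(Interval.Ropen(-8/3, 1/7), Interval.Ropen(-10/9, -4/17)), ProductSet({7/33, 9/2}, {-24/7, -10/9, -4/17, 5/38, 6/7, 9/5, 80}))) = ProductSet(Interval.open(-8/3, 1/7), Interval.open(-10/9, -4/17))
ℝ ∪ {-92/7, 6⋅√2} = ℝ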